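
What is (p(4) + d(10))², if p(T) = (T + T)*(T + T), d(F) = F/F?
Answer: 4225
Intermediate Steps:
d(F) = 1
p(T) = 4*T² (p(T) = (2*T)*(2*T) = 4*T²)
(p(4) + d(10))² = (4*4² + 1)² = (4*16 + 1)² = (64 + 1)² = 65² = 4225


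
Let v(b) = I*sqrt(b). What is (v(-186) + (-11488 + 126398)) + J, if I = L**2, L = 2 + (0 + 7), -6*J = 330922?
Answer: 179269/3 + 81*I*sqrt(186) ≈ 59756.0 + 1104.7*I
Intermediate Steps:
J = -165461/3 (J = -1/6*330922 = -165461/3 ≈ -55154.)
L = 9 (L = 2 + 7 = 9)
I = 81 (I = 9**2 = 81)
v(b) = 81*sqrt(b)
(v(-186) + (-11488 + 126398)) + J = (81*sqrt(-186) + (-11488 + 126398)) - 165461/3 = (81*(I*sqrt(186)) + 114910) - 165461/3 = (81*I*sqrt(186) + 114910) - 165461/3 = (114910 + 81*I*sqrt(186)) - 165461/3 = 179269/3 + 81*I*sqrt(186)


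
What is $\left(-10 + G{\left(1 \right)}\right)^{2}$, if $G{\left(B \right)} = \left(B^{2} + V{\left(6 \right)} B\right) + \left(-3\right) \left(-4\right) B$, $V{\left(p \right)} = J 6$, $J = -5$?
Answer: $729$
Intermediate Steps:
$V{\left(p \right)} = -30$ ($V{\left(p \right)} = \left(-5\right) 6 = -30$)
$G{\left(B \right)} = B^{2} - 18 B$ ($G{\left(B \right)} = \left(B^{2} - 30 B\right) + \left(-3\right) \left(-4\right) B = \left(B^{2} - 30 B\right) + 12 B = B^{2} - 18 B$)
$\left(-10 + G{\left(1 \right)}\right)^{2} = \left(-10 + 1 \left(-18 + 1\right)\right)^{2} = \left(-10 + 1 \left(-17\right)\right)^{2} = \left(-10 - 17\right)^{2} = \left(-27\right)^{2} = 729$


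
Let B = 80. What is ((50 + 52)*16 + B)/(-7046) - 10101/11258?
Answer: -3478667/3050918 ≈ -1.1402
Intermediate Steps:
((50 + 52)*16 + B)/(-7046) - 10101/11258 = ((50 + 52)*16 + 80)/(-7046) - 10101/11258 = (102*16 + 80)*(-1/7046) - 10101*1/11258 = (1632 + 80)*(-1/7046) - 777/866 = 1712*(-1/7046) - 777/866 = -856/3523 - 777/866 = -3478667/3050918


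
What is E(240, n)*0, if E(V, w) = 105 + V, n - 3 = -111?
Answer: 0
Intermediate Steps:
n = -108 (n = 3 - 111 = -108)
E(240, n)*0 = (105 + 240)*0 = 345*0 = 0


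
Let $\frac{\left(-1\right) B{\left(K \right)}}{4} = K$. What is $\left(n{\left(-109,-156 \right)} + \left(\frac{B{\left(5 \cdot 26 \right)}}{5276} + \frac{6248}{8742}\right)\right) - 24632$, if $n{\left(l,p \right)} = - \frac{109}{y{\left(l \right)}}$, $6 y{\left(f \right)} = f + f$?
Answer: $- \frac{141991228195}{5765349} \approx -24628.0$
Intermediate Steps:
$y{\left(f \right)} = \frac{f}{3}$ ($y{\left(f \right)} = \frac{f + f}{6} = \frac{2 f}{6} = \frac{f}{3}$)
$B{\left(K \right)} = - 4 K$
$n{\left(l,p \right)} = - \frac{327}{l}$ ($n{\left(l,p \right)} = - \frac{109}{\frac{1}{3} l} = - 109 \frac{3}{l} = - \frac{327}{l}$)
$\left(n{\left(-109,-156 \right)} + \left(\frac{B{\left(5 \cdot 26 \right)}}{5276} + \frac{6248}{8742}\right)\right) - 24632 = \left(- \frac{327}{-109} + \left(\frac{\left(-4\right) 5 \cdot 26}{5276} + \frac{6248}{8742}\right)\right) - 24632 = \left(\left(-327\right) \left(- \frac{1}{109}\right) + \left(\left(-4\right) 130 \cdot \frac{1}{5276} + 6248 \cdot \frac{1}{8742}\right)\right) - 24632 = \left(3 + \left(\left(-520\right) \frac{1}{5276} + \frac{3124}{4371}\right)\right) - 24632 = \left(3 + \left(- \frac{130}{1319} + \frac{3124}{4371}\right)\right) - 24632 = \left(3 + \frac{3552326}{5765349}\right) - 24632 = \frac{20848373}{5765349} - 24632 = - \frac{141991228195}{5765349}$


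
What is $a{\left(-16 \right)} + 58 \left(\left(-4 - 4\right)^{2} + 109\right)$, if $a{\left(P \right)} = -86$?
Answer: $9948$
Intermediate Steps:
$a{\left(-16 \right)} + 58 \left(\left(-4 - 4\right)^{2} + 109\right) = -86 + 58 \left(\left(-4 - 4\right)^{2} + 109\right) = -86 + 58 \left(\left(-8\right)^{2} + 109\right) = -86 + 58 \left(64 + 109\right) = -86 + 58 \cdot 173 = -86 + 10034 = 9948$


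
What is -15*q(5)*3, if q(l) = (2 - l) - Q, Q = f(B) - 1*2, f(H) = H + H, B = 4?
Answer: 405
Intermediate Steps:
f(H) = 2*H
Q = 6 (Q = 2*4 - 1*2 = 8 - 2 = 6)
q(l) = -4 - l (q(l) = (2 - l) - 1*6 = (2 - l) - 6 = -4 - l)
-15*q(5)*3 = -15*(-4 - 1*5)*3 = -15*(-4 - 5)*3 = -15*(-9)*3 = 135*3 = 405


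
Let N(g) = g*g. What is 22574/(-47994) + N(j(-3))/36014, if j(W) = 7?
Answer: -405314165/864227958 ≈ -0.46899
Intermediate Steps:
N(g) = g²
22574/(-47994) + N(j(-3))/36014 = 22574/(-47994) + 7²/36014 = 22574*(-1/47994) + 49*(1/36014) = -11287/23997 + 49/36014 = -405314165/864227958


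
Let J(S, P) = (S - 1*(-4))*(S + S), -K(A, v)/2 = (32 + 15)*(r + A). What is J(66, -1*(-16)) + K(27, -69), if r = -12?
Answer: 7830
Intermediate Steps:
K(A, v) = 1128 - 94*A (K(A, v) = -2*(32 + 15)*(-12 + A) = -94*(-12 + A) = -2*(-564 + 47*A) = 1128 - 94*A)
J(S, P) = 2*S*(4 + S) (J(S, P) = (S + 4)*(2*S) = (4 + S)*(2*S) = 2*S*(4 + S))
J(66, -1*(-16)) + K(27, -69) = 2*66*(4 + 66) + (1128 - 94*27) = 2*66*70 + (1128 - 2538) = 9240 - 1410 = 7830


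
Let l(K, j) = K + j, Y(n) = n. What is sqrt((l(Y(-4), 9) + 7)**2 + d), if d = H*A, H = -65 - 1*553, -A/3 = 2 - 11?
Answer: 3*I*sqrt(1838) ≈ 128.62*I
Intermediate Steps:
A = 27 (A = -3*(2 - 11) = -3*(-9) = 27)
H = -618 (H = -65 - 553 = -618)
d = -16686 (d = -618*27 = -16686)
sqrt((l(Y(-4), 9) + 7)**2 + d) = sqrt(((-4 + 9) + 7)**2 - 16686) = sqrt((5 + 7)**2 - 16686) = sqrt(12**2 - 16686) = sqrt(144 - 16686) = sqrt(-16542) = 3*I*sqrt(1838)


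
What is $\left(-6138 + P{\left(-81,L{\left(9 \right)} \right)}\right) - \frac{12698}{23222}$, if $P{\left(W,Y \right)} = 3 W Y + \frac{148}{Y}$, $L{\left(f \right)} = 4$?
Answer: $- \frac{82130952}{11611} \approx -7073.5$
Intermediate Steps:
$P{\left(W,Y \right)} = \frac{148}{Y} + 3 W Y$ ($P{\left(W,Y \right)} = 3 W Y + \frac{148}{Y} = \frac{148}{Y} + 3 W Y$)
$\left(-6138 + P{\left(-81,L{\left(9 \right)} \right)}\right) - \frac{12698}{23222} = \left(-6138 + \left(\frac{148}{4} + 3 \left(-81\right) 4\right)\right) - \frac{12698}{23222} = \left(-6138 + \left(148 \cdot \frac{1}{4} - 972\right)\right) - \frac{6349}{11611} = \left(-6138 + \left(37 - 972\right)\right) - \frac{6349}{11611} = \left(-6138 - 935\right) - \frac{6349}{11611} = -7073 - \frac{6349}{11611} = - \frac{82130952}{11611}$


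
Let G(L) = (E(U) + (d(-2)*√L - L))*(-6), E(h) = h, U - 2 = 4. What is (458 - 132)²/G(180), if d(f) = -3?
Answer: 770501/7164 - 26569*√5/2388 ≈ 82.673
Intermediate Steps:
U = 6 (U = 2 + 4 = 6)
G(L) = -36 + 6*L + 18*√L (G(L) = (6 + (-3*√L - L))*(-6) = (6 + (-L - 3*√L))*(-6) = (6 - L - 3*√L)*(-6) = -36 + 6*L + 18*√L)
(458 - 132)²/G(180) = (458 - 132)²/(-36 + 6*180 + 18*√180) = 326²/(-36 + 1080 + 18*(6*√5)) = 106276/(-36 + 1080 + 108*√5) = 106276/(1044 + 108*√5)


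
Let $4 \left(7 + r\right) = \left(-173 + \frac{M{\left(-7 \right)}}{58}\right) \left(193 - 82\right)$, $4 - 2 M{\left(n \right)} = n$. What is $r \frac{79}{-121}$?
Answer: $\frac{176136425}{56144} \approx 3137.2$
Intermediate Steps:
$M{\left(n \right)} = 2 - \frac{n}{2}$
$r = - \frac{2229575}{464}$ ($r = -7 + \frac{\left(-173 + \frac{2 - - \frac{7}{2}}{58}\right) \left(193 - 82\right)}{4} = -7 + \frac{\left(-173 + \left(2 + \frac{7}{2}\right) \frac{1}{58}\right) 111}{4} = -7 + \frac{\left(-173 + \frac{11}{2} \cdot \frac{1}{58}\right) 111}{4} = -7 + \frac{\left(-173 + \frac{11}{116}\right) 111}{4} = -7 + \frac{\left(- \frac{20057}{116}\right) 111}{4} = -7 + \frac{1}{4} \left(- \frac{2226327}{116}\right) = -7 - \frac{2226327}{464} = - \frac{2229575}{464} \approx -4805.1$)
$r \frac{79}{-121} = - \frac{2229575 \frac{79}{-121}}{464} = - \frac{2229575 \cdot 79 \left(- \frac{1}{121}\right)}{464} = \left(- \frac{2229575}{464}\right) \left(- \frac{79}{121}\right) = \frac{176136425}{56144}$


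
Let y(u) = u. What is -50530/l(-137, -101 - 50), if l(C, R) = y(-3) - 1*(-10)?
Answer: -50530/7 ≈ -7218.6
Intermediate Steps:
l(C, R) = 7 (l(C, R) = -3 - 1*(-10) = -3 + 10 = 7)
-50530/l(-137, -101 - 50) = -50530/7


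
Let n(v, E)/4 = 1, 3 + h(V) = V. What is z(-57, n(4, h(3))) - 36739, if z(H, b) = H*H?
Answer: -33490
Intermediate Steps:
h(V) = -3 + V
n(v, E) = 4 (n(v, E) = 4*1 = 4)
z(H, b) = H²
z(-57, n(4, h(3))) - 36739 = (-57)² - 36739 = 3249 - 36739 = -33490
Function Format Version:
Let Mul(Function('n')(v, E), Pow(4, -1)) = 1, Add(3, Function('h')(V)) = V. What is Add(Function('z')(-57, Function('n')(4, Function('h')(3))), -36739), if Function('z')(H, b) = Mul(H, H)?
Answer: -33490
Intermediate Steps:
Function('h')(V) = Add(-3, V)
Function('n')(v, E) = 4 (Function('n')(v, E) = Mul(4, 1) = 4)
Function('z')(H, b) = Pow(H, 2)
Add(Function('z')(-57, Function('n')(4, Function('h')(3))), -36739) = Add(Pow(-57, 2), -36739) = Add(3249, -36739) = -33490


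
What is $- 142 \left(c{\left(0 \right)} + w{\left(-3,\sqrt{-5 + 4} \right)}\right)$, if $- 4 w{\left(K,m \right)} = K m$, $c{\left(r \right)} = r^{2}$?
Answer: $- \frac{213 i}{2} \approx - 106.5 i$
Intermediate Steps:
$w{\left(K,m \right)} = - \frac{K m}{4}$
$- 142 \left(c{\left(0 \right)} + w{\left(-3,\sqrt{-5 + 4} \right)}\right) = - 142 \left(0^{2} - - \frac{3 \sqrt{-5 + 4}}{4}\right) = - 142 \left(0 - - \frac{3 \sqrt{-1}}{4}\right) = - 142 \left(0 - - \frac{3 i}{4}\right) = - 142 \left(0 + \frac{3 i}{4}\right) = - 142 \frac{3 i}{4} = - \frac{213 i}{2}$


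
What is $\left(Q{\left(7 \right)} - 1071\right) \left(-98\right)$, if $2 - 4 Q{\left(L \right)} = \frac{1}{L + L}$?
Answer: $\frac{419643}{4} \approx 1.0491 \cdot 10^{5}$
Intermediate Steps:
$Q{\left(L \right)} = \frac{1}{2} - \frac{1}{8 L}$ ($Q{\left(L \right)} = \frac{1}{2} - \frac{1}{4 \left(L + L\right)} = \frac{1}{2} - \frac{1}{4 \cdot 2 L} = \frac{1}{2} - \frac{\frac{1}{2} \frac{1}{L}}{4} = \frac{1}{2} - \frac{1}{8 L}$)
$\left(Q{\left(7 \right)} - 1071\right) \left(-98\right) = \left(\frac{-1 + 4 \cdot 7}{8 \cdot 7} - 1071\right) \left(-98\right) = \left(\frac{1}{8} \cdot \frac{1}{7} \left(-1 + 28\right) - 1071\right) \left(-98\right) = \left(\frac{1}{8} \cdot \frac{1}{7} \cdot 27 - 1071\right) \left(-98\right) = \left(\frac{27}{56} - 1071\right) \left(-98\right) = \left(- \frac{59949}{56}\right) \left(-98\right) = \frac{419643}{4}$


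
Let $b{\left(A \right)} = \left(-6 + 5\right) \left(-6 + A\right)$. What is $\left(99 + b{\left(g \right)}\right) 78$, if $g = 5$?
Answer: $7800$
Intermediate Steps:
$b{\left(A \right)} = 6 - A$ ($b{\left(A \right)} = - (-6 + A) = 6 - A$)
$\left(99 + b{\left(g \right)}\right) 78 = \left(99 + \left(6 - 5\right)\right) 78 = \left(99 + 1\right) 78 = 100 \cdot 78 = 7800$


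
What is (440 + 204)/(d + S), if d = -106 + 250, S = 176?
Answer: 161/80 ≈ 2.0125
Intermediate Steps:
d = 144
(440 + 204)/(d + S) = (440 + 204)/(144 + 176) = 644/320 = 644*(1/320) = 161/80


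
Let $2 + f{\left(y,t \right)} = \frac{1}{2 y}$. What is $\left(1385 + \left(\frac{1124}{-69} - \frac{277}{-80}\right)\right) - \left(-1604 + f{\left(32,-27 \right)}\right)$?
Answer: $\frac{65757707}{22080} \approx 2978.2$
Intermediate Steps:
$f{\left(y,t \right)} = -2 + \frac{1}{2 y}$
$\left(1385 + \left(\frac{1124}{-69} - \frac{277}{-80}\right)\right) - \left(-1604 + f{\left(32,-27 \right)}\right) = \left(1385 + \left(\frac{1124}{-69} - \frac{277}{-80}\right)\right) + \left(1604 - \left(-2 + \frac{1}{2 \cdot 32}\right)\right) = \left(1385 + \left(1124 \left(- \frac{1}{69}\right) - - \frac{277}{80}\right)\right) + \left(1604 - \left(-2 + \frac{1}{2} \cdot \frac{1}{32}\right)\right) = \left(1385 + \left(- \frac{1124}{69} + \frac{277}{80}\right)\right) + \left(1604 - \left(-2 + \frac{1}{64}\right)\right) = \left(1385 - \frac{70807}{5520}\right) + \left(1604 - - \frac{127}{64}\right) = \frac{7574393}{5520} + \left(1604 + \frac{127}{64}\right) = \frac{7574393}{5520} + \frac{102783}{64} = \frac{65757707}{22080}$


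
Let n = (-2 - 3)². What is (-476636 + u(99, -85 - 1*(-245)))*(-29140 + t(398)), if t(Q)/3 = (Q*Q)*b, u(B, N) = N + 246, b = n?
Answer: -5643877926800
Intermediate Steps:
n = 25 (n = (-5)² = 25)
b = 25
u(B, N) = 246 + N
t(Q) = 75*Q² (t(Q) = 3*((Q*Q)*25) = 3*(Q²*25) = 3*(25*Q²) = 75*Q²)
(-476636 + u(99, -85 - 1*(-245)))*(-29140 + t(398)) = (-476636 + (246 + (-85 - 1*(-245))))*(-29140 + 75*398²) = (-476636 + (246 + (-85 + 245)))*(-29140 + 75*158404) = (-476636 + (246 + 160))*(-29140 + 11880300) = (-476636 + 406)*11851160 = -476230*11851160 = -5643877926800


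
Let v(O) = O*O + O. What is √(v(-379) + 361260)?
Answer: 3*√56058 ≈ 710.30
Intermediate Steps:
v(O) = O + O² (v(O) = O² + O = O + O²)
√(v(-379) + 361260) = √(-379*(1 - 379) + 361260) = √(-379*(-378) + 361260) = √(143262 + 361260) = √504522 = 3*√56058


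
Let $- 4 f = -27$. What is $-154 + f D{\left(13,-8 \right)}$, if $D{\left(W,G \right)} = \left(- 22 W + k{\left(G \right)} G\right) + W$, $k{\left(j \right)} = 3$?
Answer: $- \frac{8635}{4} \approx -2158.8$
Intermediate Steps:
$f = \frac{27}{4}$ ($f = \left(- \frac{1}{4}\right) \left(-27\right) = \frac{27}{4} \approx 6.75$)
$D{\left(W,G \right)} = - 21 W + 3 G$ ($D{\left(W,G \right)} = \left(- 22 W + 3 G\right) + W = - 21 W + 3 G$)
$-154 + f D{\left(13,-8 \right)} = -154 + \frac{27 \left(\left(-21\right) 13 + 3 \left(-8\right)\right)}{4} = -154 + \frac{27 \left(-273 - 24\right)}{4} = -154 + \frac{27}{4} \left(-297\right) = -154 - \frac{8019}{4} = - \frac{8635}{4}$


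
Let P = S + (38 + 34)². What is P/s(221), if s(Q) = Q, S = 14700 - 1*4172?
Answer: 15712/221 ≈ 71.095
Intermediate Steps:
S = 10528 (S = 14700 - 4172 = 10528)
P = 15712 (P = 10528 + (38 + 34)² = 10528 + 72² = 10528 + 5184 = 15712)
P/s(221) = 15712/221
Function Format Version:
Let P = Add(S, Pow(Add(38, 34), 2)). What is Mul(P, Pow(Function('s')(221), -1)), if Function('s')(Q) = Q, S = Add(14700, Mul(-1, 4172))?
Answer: Rational(15712, 221) ≈ 71.095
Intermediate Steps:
S = 10528 (S = Add(14700, -4172) = 10528)
P = 15712 (P = Add(10528, Pow(Add(38, 34), 2)) = Add(10528, Pow(72, 2)) = Add(10528, 5184) = 15712)
Mul(P, Pow(Function('s')(221), -1)) = Mul(15712, Pow(221, -1)) = Mul(15712, Rational(1, 221)) = Rational(15712, 221)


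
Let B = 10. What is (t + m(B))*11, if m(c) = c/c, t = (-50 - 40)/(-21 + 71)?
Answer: -44/5 ≈ -8.8000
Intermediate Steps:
t = -9/5 (t = -90/50 = -90*1/50 = -9/5 ≈ -1.8000)
m(c) = 1
(t + m(B))*11 = (-9/5 + 1)*11 = -⅘*11 = -44/5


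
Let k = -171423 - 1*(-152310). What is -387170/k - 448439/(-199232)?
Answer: 85707668047/3807921216 ≈ 22.508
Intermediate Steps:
k = -19113 (k = -171423 + 152310 = -19113)
-387170/k - 448439/(-199232) = -387170/(-19113) - 448439/(-199232) = -387170*(-1/19113) - 448439*(-1/199232) = 387170/19113 + 448439/199232 = 85707668047/3807921216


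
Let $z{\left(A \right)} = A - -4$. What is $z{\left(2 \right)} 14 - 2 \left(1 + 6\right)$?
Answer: $70$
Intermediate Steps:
$z{\left(A \right)} = 4 + A$ ($z{\left(A \right)} = A + 4 = 4 + A$)
$z{\left(2 \right)} 14 - 2 \left(1 + 6\right) = \left(4 + 2\right) 14 - 2 \left(1 + 6\right) = 6 \cdot 14 - 14 = 84 - 14 = 70$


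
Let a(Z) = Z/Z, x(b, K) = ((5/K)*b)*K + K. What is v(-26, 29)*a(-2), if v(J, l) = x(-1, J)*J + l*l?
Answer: 1647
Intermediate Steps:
x(b, K) = K + 5*b (x(b, K) = (5*b/K)*K + K = 5*b + K = K + 5*b)
a(Z) = 1
v(J, l) = l² + J*(-5 + J) (v(J, l) = (J + 5*(-1))*J + l*l = (J - 5)*J + l² = (-5 + J)*J + l² = J*(-5 + J) + l² = l² + J*(-5 + J))
v(-26, 29)*a(-2) = (29² - 26*(-5 - 26))*1 = (841 - 26*(-31))*1 = (841 + 806)*1 = 1647*1 = 1647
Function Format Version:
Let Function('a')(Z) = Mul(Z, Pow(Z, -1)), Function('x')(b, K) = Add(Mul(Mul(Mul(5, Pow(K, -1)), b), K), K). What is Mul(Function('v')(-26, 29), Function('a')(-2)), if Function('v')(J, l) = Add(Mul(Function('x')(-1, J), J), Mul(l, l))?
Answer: 1647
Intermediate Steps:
Function('x')(b, K) = Add(K, Mul(5, b)) (Function('x')(b, K) = Add(Mul(Mul(5, b, Pow(K, -1)), K), K) = Add(Mul(5, b), K) = Add(K, Mul(5, b)))
Function('a')(Z) = 1
Function('v')(J, l) = Add(Pow(l, 2), Mul(J, Add(-5, J))) (Function('v')(J, l) = Add(Mul(Add(J, Mul(5, -1)), J), Mul(l, l)) = Add(Mul(Add(J, -5), J), Pow(l, 2)) = Add(Mul(Add(-5, J), J), Pow(l, 2)) = Add(Mul(J, Add(-5, J)), Pow(l, 2)) = Add(Pow(l, 2), Mul(J, Add(-5, J))))
Mul(Function('v')(-26, 29), Function('a')(-2)) = Mul(Add(Pow(29, 2), Mul(-26, Add(-5, -26))), 1) = Mul(Add(841, Mul(-26, -31)), 1) = Mul(Add(841, 806), 1) = Mul(1647, 1) = 1647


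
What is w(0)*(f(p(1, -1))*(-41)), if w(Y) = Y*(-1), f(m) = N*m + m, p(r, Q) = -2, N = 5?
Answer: 0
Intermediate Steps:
f(m) = 6*m (f(m) = 5*m + m = 6*m)
w(Y) = -Y
w(0)*(f(p(1, -1))*(-41)) = (-1*0)*((6*(-2))*(-41)) = 0*(-12*(-41)) = 0*492 = 0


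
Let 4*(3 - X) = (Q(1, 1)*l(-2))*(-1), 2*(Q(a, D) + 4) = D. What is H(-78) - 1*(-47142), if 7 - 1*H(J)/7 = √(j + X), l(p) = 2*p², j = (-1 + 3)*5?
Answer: 47191 - 7*√6 ≈ 47174.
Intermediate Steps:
j = 10 (j = 2*5 = 10)
Q(a, D) = -4 + D/2
X = -4 (X = 3 - (-4 + (½)*1)*(2*(-2)²)*(-1)/4 = 3 - (-4 + ½)*(2*4)*(-1)/4 = 3 - (-7/2*8)*(-1)/4 = 3 - (-7)*(-1) = 3 - ¼*28 = 3 - 7 = -4)
H(J) = 49 - 7*√6 (H(J) = 49 - 7*√(10 - 4) = 49 - 7*√6)
H(-78) - 1*(-47142) = (49 - 7*√6) - 1*(-47142) = (49 - 7*√6) + 47142 = 47191 - 7*√6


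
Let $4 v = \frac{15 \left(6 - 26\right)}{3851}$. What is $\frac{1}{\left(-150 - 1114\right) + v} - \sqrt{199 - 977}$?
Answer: $- \frac{3851}{4867739} - i \sqrt{778} \approx -0.00079113 - 27.893 i$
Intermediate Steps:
$v = - \frac{75}{3851}$ ($v = \frac{15 \left(6 - 26\right) \frac{1}{3851}}{4} = \frac{15 \left(-20\right) \frac{1}{3851}}{4} = \frac{\left(-300\right) \frac{1}{3851}}{4} = \frac{1}{4} \left(- \frac{300}{3851}\right) = - \frac{75}{3851} \approx -0.019475$)
$\frac{1}{\left(-150 - 1114\right) + v} - \sqrt{199 - 977} = \frac{1}{\left(-150 - 1114\right) - \frac{75}{3851}} - \sqrt{199 - 977} = \frac{1}{\left(-150 - 1114\right) - \frac{75}{3851}} - \sqrt{-778} = \frac{1}{-1264 - \frac{75}{3851}} - i \sqrt{778} = \frac{1}{- \frac{4867739}{3851}} - i \sqrt{778} = - \frac{3851}{4867739} - i \sqrt{778}$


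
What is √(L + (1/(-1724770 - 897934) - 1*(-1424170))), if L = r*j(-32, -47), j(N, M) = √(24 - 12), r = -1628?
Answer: √(612266373046546001 - 1399790271273856*√3)/655676 ≈ 1191.0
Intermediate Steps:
j(N, M) = 2*√3 (j(N, M) = √12 = 2*√3)
L = -3256*√3 ≈ -5639.6
√(L + (1/(-1724770 - 897934) - 1*(-1424170))) = √(-3256*√3 + (1/(-1724770 - 897934) - 1*(-1424170))) = √(-3256*√3 + (1/(-2622704) + 1424170)) = √(-3256*√3 + (-1/2622704 + 1424170)) = √(-3256*√3 + 3735176355679/2622704) = √(3735176355679/2622704 - 3256*√3)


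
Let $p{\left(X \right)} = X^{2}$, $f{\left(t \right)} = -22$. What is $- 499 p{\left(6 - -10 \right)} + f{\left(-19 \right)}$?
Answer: $-127766$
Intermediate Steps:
$- 499 p{\left(6 - -10 \right)} + f{\left(-19 \right)} = - 499 \left(6 - -10\right)^{2} - 22 = - 499 \left(6 + 10\right)^{2} - 22 = - 499 \cdot 16^{2} - 22 = \left(-499\right) 256 - 22 = -127744 - 22 = -127766$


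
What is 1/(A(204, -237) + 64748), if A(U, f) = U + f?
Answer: 1/64715 ≈ 1.5452e-5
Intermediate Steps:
1/(A(204, -237) + 64748) = 1/((204 - 237) + 64748) = 1/(-33 + 64748) = 1/64715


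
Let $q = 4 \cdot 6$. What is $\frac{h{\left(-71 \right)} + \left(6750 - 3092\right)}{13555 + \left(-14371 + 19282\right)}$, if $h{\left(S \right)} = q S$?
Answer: $\frac{977}{9233} \approx 0.10582$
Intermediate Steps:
$q = 24$
$h{\left(S \right)} = 24 S$
$\frac{h{\left(-71 \right)} + \left(6750 - 3092\right)}{13555 + \left(-14371 + 19282\right)} = \frac{24 \left(-71\right) + \left(6750 - 3092\right)}{13555 + \left(-14371 + 19282\right)} = \frac{-1704 + \left(6750 - 3092\right)}{13555 + 4911} = \frac{-1704 + 3658}{18466} = 1954 \cdot \frac{1}{18466} = \frac{977}{9233}$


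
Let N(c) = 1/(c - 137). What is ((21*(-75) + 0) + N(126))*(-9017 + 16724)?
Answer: -133531482/11 ≈ -1.2139e+7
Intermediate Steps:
N(c) = 1/(-137 + c)
((21*(-75) + 0) + N(126))*(-9017 + 16724) = ((21*(-75) + 0) + 1/(-137 + 126))*(-9017 + 16724) = ((-1575 + 0) + 1/(-11))*7707 = (-1575 - 1/11)*7707 = -17326/11*7707 = -133531482/11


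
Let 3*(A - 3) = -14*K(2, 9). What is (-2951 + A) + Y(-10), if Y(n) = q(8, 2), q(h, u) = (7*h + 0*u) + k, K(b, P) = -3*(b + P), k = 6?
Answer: -2732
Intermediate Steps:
K(b, P) = -3*P - 3*b (K(b, P) = -3*(P + b) = -3*P - 3*b)
A = 157 (A = 3 + (-14*(-3*9 - 3*2))/3 = 3 + (-14*(-27 - 6))/3 = 3 + (-14*(-33))/3 = 3 + (⅓)*462 = 3 + 154 = 157)
q(h, u) = 6 + 7*h (q(h, u) = (7*h + 0*u) + 6 = (7*h + 0) + 6 = 7*h + 6 = 6 + 7*h)
Y(n) = 62 (Y(n) = 6 + 7*8 = 6 + 56 = 62)
(-2951 + A) + Y(-10) = (-2951 + 157) + 62 = -2794 + 62 = -2732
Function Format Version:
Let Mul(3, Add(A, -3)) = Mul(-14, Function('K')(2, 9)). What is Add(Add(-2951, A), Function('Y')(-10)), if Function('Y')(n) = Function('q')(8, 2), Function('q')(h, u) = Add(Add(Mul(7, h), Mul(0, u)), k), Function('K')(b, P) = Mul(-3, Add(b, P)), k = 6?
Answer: -2732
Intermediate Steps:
Function('K')(b, P) = Add(Mul(-3, P), Mul(-3, b)) (Function('K')(b, P) = Mul(-3, Add(P, b)) = Add(Mul(-3, P), Mul(-3, b)))
A = 157 (A = Add(3, Mul(Rational(1, 3), Mul(-14, Add(Mul(-3, 9), Mul(-3, 2))))) = Add(3, Mul(Rational(1, 3), Mul(-14, Add(-27, -6)))) = Add(3, Mul(Rational(1, 3), Mul(-14, -33))) = Add(3, Mul(Rational(1, 3), 462)) = Add(3, 154) = 157)
Function('q')(h, u) = Add(6, Mul(7, h)) (Function('q')(h, u) = Add(Add(Mul(7, h), Mul(0, u)), 6) = Add(Add(Mul(7, h), 0), 6) = Add(Mul(7, h), 6) = Add(6, Mul(7, h)))
Function('Y')(n) = 62 (Function('Y')(n) = Add(6, Mul(7, 8)) = Add(6, 56) = 62)
Add(Add(-2951, A), Function('Y')(-10)) = Add(Add(-2951, 157), 62) = Add(-2794, 62) = -2732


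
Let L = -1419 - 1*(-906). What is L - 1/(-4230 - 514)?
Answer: -2433671/4744 ≈ -513.00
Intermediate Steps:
L = -513 (L = -1419 + 906 = -513)
L - 1/(-4230 - 514) = -513 - 1/(-4230 - 514) = -513 - 1/(-4744) = -513 - 1*(-1/4744) = -513 + 1/4744 = -2433671/4744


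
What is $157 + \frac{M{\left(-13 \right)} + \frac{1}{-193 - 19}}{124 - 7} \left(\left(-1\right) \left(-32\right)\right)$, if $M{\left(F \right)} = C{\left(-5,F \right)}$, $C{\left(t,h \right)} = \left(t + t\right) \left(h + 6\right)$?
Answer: $\frac{1092269}{6201} \approx 176.14$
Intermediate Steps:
$C{\left(t,h \right)} = 2 t \left(6 + h\right)$
$M{\left(F \right)} = -60 - 10 F$ ($M{\left(F \right)} = 2 \left(-5\right) \left(6 + F\right) = -60 - 10 F$)
$157 + \frac{M{\left(-13 \right)} + \frac{1}{-193 - 19}}{124 - 7} \left(\left(-1\right) \left(-32\right)\right) = 157 + \frac{\left(-60 - -130\right) + \frac{1}{-193 - 19}}{124 - 7} \left(\left(-1\right) \left(-32\right)\right) = 157 + \frac{\left(-60 + 130\right) + \frac{1}{-212}}{117} \cdot 32 = 157 + \left(70 - \frac{1}{212}\right) \frac{1}{117} \cdot 32 = 157 + \frac{14839}{212} \cdot \frac{1}{117} \cdot 32 = 157 + \frac{14839}{24804} \cdot 32 = 157 + \frac{118712}{6201} = \frac{1092269}{6201}$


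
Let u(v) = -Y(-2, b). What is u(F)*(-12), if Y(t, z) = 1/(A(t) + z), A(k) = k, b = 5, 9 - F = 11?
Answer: 4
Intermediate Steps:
F = -2 (F = 9 - 1*11 = 9 - 11 = -2)
Y(t, z) = 1/(t + z)
u(v) = -1/3 (u(v) = -1/(-2 + 5) = -1/3)
u(F)*(-12) = -1/3*(-12) = 4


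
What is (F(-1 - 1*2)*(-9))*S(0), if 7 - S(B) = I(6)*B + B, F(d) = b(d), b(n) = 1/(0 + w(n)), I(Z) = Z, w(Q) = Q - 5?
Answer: 63/8 ≈ 7.8750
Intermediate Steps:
w(Q) = -5 + Q
b(n) = 1/(-5 + n) (b(n) = 1/(0 + (-5 + n)) = 1/(-5 + n))
F(d) = 1/(-5 + d)
S(B) = 7 - 7*B (S(B) = 7 - (6*B + B) = 7 - 7*B)
(F(-1 - 1*2)*(-9))*S(0) = (-9/(-5 + (-1 - 1*2)))*(7 - 7*0) = (-9/(-5 + (-1 - 2)))*(7 + 0) = (-9/(-5 - 3))*7 = (-9/(-8))*7 = -1/8*(-9)*7 = (9/8)*7 = 63/8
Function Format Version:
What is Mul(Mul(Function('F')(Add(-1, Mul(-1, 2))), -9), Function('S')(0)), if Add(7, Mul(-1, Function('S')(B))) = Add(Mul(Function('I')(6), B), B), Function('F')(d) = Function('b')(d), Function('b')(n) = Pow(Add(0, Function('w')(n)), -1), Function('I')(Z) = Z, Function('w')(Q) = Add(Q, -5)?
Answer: Rational(63, 8) ≈ 7.8750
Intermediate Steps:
Function('w')(Q) = Add(-5, Q)
Function('b')(n) = Pow(Add(-5, n), -1) (Function('b')(n) = Pow(Add(0, Add(-5, n)), -1) = Pow(Add(-5, n), -1))
Function('F')(d) = Pow(Add(-5, d), -1)
Function('S')(B) = Add(7, Mul(-7, B)) (Function('S')(B) = Add(7, Mul(-1, Add(Mul(6, B), B))) = Add(7, Mul(-1, Mul(7, B))) = Add(7, Mul(-7, B)))
Mul(Mul(Function('F')(Add(-1, Mul(-1, 2))), -9), Function('S')(0)) = Mul(Mul(Pow(Add(-5, Add(-1, Mul(-1, 2))), -1), -9), Add(7, Mul(-7, 0))) = Mul(Mul(Pow(Add(-5, Add(-1, -2)), -1), -9), Add(7, 0)) = Mul(Mul(Pow(Add(-5, -3), -1), -9), 7) = Mul(Mul(Pow(-8, -1), -9), 7) = Mul(Mul(Rational(-1, 8), -9), 7) = Mul(Rational(9, 8), 7) = Rational(63, 8)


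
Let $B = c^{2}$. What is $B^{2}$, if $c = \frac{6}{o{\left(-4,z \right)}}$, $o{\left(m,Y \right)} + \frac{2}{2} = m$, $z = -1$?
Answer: $\frac{1296}{625} \approx 2.0736$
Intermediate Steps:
$o{\left(m,Y \right)} = -1 + m$
$c = - \frac{6}{5}$ ($c = \frac{6}{-1 - 4} = \frac{6}{-5} = 6 \left(- \frac{1}{5}\right) = - \frac{6}{5} \approx -1.2$)
$B = \frac{36}{25}$ ($B = \left(- \frac{6}{5}\right)^{2} = \frac{36}{25} \approx 1.44$)
$B^{2} = \left(\frac{36}{25}\right)^{2} = \frac{1296}{625}$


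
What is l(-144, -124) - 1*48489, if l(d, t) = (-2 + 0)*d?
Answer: -48201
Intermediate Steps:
l(d, t) = -2*d
l(-144, -124) - 1*48489 = -2*(-144) - 1*48489 = 288 - 48489 = -48201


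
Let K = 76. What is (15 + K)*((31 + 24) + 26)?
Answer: 7371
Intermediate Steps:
(15 + K)*((31 + 24) + 26) = (15 + 76)*((31 + 24) + 26) = 91*(55 + 26) = 91*81 = 7371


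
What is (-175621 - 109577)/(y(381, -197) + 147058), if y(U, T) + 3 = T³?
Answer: 142599/3749159 ≈ 0.038035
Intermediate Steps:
y(U, T) = -3 + T³
(-175621 - 109577)/(y(381, -197) + 147058) = (-175621 - 109577)/((-3 + (-197)³) + 147058) = -285198/((-3 - 7645373) + 147058) = -285198/(-7645376 + 147058) = -285198/(-7498318) = -285198*(-1/7498318) = 142599/3749159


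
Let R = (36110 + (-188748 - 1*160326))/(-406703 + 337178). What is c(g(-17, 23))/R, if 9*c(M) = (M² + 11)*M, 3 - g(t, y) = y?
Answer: -15874875/78241 ≈ -202.90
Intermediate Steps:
g(t, y) = 3 - y
c(M) = M*(11 + M²)/9 (c(M) = ((M² + 11)*M)/9 = ((11 + M²)*M)/9 = (M*(11 + M²))/9 = M*(11 + M²)/9)
R = 312964/69525 (R = (36110 + (-188748 - 160326))/(-69525) = (36110 - 349074)*(-1/69525) = -312964*(-1/69525) = 312964/69525 ≈ 4.5015)
c(g(-17, 23))/R = ((3 - 1*23)*(11 + (3 - 1*23)²)/9)/(312964/69525) = ((3 - 23)*(11 + (3 - 23)²)/9)*(69525/312964) = ((⅑)*(-20)*(11 + (-20)²))*(69525/312964) = ((⅑)*(-20)*(11 + 400))*(69525/312964) = ((⅑)*(-20)*411)*(69525/312964) = -2740/3*69525/312964 = -15874875/78241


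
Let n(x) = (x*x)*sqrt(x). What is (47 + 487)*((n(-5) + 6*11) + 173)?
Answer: 127626 + 13350*I*sqrt(5) ≈ 1.2763e+5 + 29852.0*I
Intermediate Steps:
n(x) = x**(5/2) (n(x) = x**2*sqrt(x) = x**(5/2))
(47 + 487)*((n(-5) + 6*11) + 173) = (47 + 487)*(((-5)**(5/2) + 6*11) + 173) = 534*((25*I*sqrt(5) + 66) + 173) = 534*((66 + 25*I*sqrt(5)) + 173) = 534*(239 + 25*I*sqrt(5)) = 127626 + 13350*I*sqrt(5)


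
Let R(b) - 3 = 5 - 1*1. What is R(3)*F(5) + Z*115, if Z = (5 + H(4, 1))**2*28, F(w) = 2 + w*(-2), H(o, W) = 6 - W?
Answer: 321944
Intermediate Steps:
R(b) = 7 (R(b) = 3 + (5 - 1*1) = 3 + (5 - 1) = 3 + 4 = 7)
F(w) = 2 - 2*w
Z = 2800 (Z = (5 + (6 - 1*1))**2*28 = (5 + (6 - 1))**2*28 = (5 + 5)**2*28 = 10**2*28 = 100*28 = 2800)
R(3)*F(5) + Z*115 = 7*(2 - 2*5) + 2800*115 = 7*(2 - 10) + 322000 = 7*(-8) + 322000 = -56 + 322000 = 321944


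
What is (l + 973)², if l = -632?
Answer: 116281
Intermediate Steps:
(l + 973)² = (-632 + 973)² = 341² = 116281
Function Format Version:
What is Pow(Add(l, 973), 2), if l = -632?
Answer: 116281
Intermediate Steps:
Pow(Add(l, 973), 2) = Pow(Add(-632, 973), 2) = Pow(341, 2) = 116281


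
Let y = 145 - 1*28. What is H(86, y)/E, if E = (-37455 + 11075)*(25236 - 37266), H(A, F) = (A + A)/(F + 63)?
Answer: 43/14280813000 ≈ 3.0110e-9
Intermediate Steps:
y = 117 (y = 145 - 28 = 117)
H(A, F) = 2*A/(63 + F) (H(A, F) = (2*A)/(63 + F) = 2*A/(63 + F))
E = 317351400 (E = -26380*(-12030) = 317351400)
H(86, y)/E = (2*86/(63 + 117))/317351400 = (2*86/180)*(1/317351400) = (2*86*(1/180))*(1/317351400) = (43/45)*(1/317351400) = 43/14280813000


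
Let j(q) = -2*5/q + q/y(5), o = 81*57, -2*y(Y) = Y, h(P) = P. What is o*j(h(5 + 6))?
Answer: -1348164/55 ≈ -24512.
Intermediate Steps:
y(Y) = -Y/2
o = 4617
j(q) = -10/q - 2*q/5 (j(q) = -2*5/q + q/((-1/2*5)) = -2*5/q + q/(-5/2) = -2*5/q + q*(-2/5) = -10/q - 2*q/5)
o*j(h(5 + 6)) = 4617*(-10/(5 + 6) - 2*(5 + 6)/5) = 4617*(-10/11 - 2/5*11) = 4617*(-10*1/11 - 22/5) = 4617*(-10/11 - 22/5) = 4617*(-292/55) = -1348164/55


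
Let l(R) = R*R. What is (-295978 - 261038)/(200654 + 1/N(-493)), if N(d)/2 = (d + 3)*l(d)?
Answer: -44224846049440/15931126321693 ≈ -2.7760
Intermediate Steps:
l(R) = R²
N(d) = 2*d²*(3 + d) (N(d) = 2*((d + 3)*d²) = 2*((3 + d)*d²) = 2*(d²*(3 + d)) = 2*d²*(3 + d))
(-295978 - 261038)/(200654 + 1/N(-493)) = (-295978 - 261038)/(200654 + 1/(2*(-493)²*(3 - 493))) = -557016/(200654 + 1/(2*243049*(-490))) = -557016/(200654 + 1/(-238188020)) = -557016/(200654 - 1/238188020) = -557016/47793378965079/238188020 = -557016*238188020/47793378965079 = -44224846049440/15931126321693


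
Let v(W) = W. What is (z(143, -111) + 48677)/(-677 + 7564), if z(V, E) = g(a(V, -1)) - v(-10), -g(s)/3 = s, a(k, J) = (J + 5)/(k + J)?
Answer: 3456771/488977 ≈ 7.0694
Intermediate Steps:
a(k, J) = (5 + J)/(J + k)
g(s) = -3*s
z(V, E) = 10 - 12/(-1 + V) (z(V, E) = -3*(5 - 1)/(-1 + V) - 1*(-10) = -3*4/(-1 + V) + 10 = -12/(-1 + V) + 10 = 10 - 12/(-1 + V))
(z(143, -111) + 48677)/(-677 + 7564) = (2*(-11 + 5*143)/(-1 + 143) + 48677)/(-677 + 7564) = (2*(-11 + 715)/142 + 48677)/6887 = (2*(1/142)*704 + 48677)*(1/6887) = (704/71 + 48677)*(1/6887) = (3456771/71)*(1/6887) = 3456771/488977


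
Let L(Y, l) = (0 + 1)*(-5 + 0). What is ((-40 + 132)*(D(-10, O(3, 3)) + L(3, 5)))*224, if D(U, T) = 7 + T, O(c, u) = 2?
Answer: 82432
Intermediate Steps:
L(Y, l) = -5 (L(Y, l) = 1*(-5) = -5)
((-40 + 132)*(D(-10, O(3, 3)) + L(3, 5)))*224 = ((-40 + 132)*((7 + 2) - 5))*224 = (92*(9 - 5))*224 = (92*4)*224 = 368*224 = 82432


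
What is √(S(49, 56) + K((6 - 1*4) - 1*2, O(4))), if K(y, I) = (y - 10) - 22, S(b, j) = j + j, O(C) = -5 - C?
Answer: 4*√5 ≈ 8.9443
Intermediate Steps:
S(b, j) = 2*j
K(y, I) = -32 + y (K(y, I) = (-10 + y) - 22 = -32 + y)
√(S(49, 56) + K((6 - 1*4) - 1*2, O(4))) = √(2*56 + (-32 + ((6 - 1*4) - 1*2))) = √(112 + (-32 + ((6 - 4) - 2))) = √(112 + (-32 + (2 - 2))) = √(112 + (-32 + 0)) = √(112 - 32) = √80 = 4*√5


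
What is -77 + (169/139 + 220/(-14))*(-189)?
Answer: 370186/139 ≈ 2663.2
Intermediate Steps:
-77 + (169/139 + 220/(-14))*(-189) = -77 + (169*(1/139) + 220*(-1/14))*(-189) = -77 + (169/139 - 110/7)*(-189) = -77 - 14107/973*(-189) = -77 + 380889/139 = 370186/139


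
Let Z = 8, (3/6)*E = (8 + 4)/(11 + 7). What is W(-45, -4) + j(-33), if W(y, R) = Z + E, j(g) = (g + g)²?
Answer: 13096/3 ≈ 4365.3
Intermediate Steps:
E = 4/3 (E = 2*((8 + 4)/(11 + 7)) = 2*(12/18) = 2*(12*(1/18)) = 2*(⅔) = 4/3 ≈ 1.3333)
j(g) = 4*g² (j(g) = (2*g)² = 4*g²)
W(y, R) = 28/3 (W(y, R) = 8 + 4/3 = 28/3)
W(-45, -4) + j(-33) = 28/3 + 4*(-33)² = 28/3 + 4*1089 = 28/3 + 4356 = 13096/3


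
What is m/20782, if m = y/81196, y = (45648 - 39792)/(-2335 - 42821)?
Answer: -61/793717958567 ≈ -7.6854e-11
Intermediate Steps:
y = -488/3763 (y = 5856/(-45156) = 5856*(-1/45156) = -488/3763 ≈ -0.12968)
m = -122/76385137 (m = -488/3763/81196 = -488/3763*1/81196 = -122/76385137 ≈ -1.5972e-6)
m/20782 = -122/76385137/20782 = -122/76385137*1/20782 = -61/793717958567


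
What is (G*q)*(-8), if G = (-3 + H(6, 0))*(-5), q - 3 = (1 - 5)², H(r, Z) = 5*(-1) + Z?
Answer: -6080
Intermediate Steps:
H(r, Z) = -5 + Z
q = 19 (q = 3 + (1 - 5)² = 3 + (-4)² = 3 + 16 = 19)
G = 40 (G = (-3 + (-5 + 0))*(-5) = (-3 - 5)*(-5) = -8*(-5) = 40)
(G*q)*(-8) = (40*19)*(-8) = 760*(-8) = -6080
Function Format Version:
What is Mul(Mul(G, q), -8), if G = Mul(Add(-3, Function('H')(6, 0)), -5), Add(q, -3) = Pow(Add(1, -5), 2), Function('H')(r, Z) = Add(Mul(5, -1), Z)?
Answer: -6080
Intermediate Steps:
Function('H')(r, Z) = Add(-5, Z)
q = 19 (q = Add(3, Pow(Add(1, -5), 2)) = Add(3, Pow(-4, 2)) = Add(3, 16) = 19)
G = 40 (G = Mul(Add(-3, Add(-5, 0)), -5) = Mul(Add(-3, -5), -5) = Mul(-8, -5) = 40)
Mul(Mul(G, q), -8) = Mul(Mul(40, 19), -8) = Mul(760, -8) = -6080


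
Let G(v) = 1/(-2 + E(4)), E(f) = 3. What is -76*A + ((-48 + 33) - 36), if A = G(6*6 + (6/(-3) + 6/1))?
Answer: -127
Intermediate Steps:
G(v) = 1 (G(v) = 1/(-2 + 3) = 1/1 = 1)
A = 1
-76*A + ((-48 + 33) - 36) = -76*1 + ((-48 + 33) - 36) = -76 + (-15 - 36) = -76 - 51 = -127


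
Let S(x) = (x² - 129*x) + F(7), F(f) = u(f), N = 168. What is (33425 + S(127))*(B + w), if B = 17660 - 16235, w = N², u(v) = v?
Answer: 983694522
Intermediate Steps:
F(f) = f
S(x) = 7 + x² - 129*x (S(x) = (x² - 129*x) + 7 = 7 + x² - 129*x)
w = 28224 (w = 168² = 28224)
B = 1425
(33425 + S(127))*(B + w) = (33425 + (7 + 127² - 129*127))*(1425 + 28224) = (33425 + (7 + 16129 - 16383))*29649 = (33425 - 247)*29649 = 33178*29649 = 983694522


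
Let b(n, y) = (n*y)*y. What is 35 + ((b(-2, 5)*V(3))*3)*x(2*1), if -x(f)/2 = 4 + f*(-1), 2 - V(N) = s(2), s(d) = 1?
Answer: 635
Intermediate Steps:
b(n, y) = n*y²
V(N) = 1 (V(N) = 2 - 1*1 = 2 - 1 = 1)
x(f) = -8 + 2*f (x(f) = -2*(4 + f*(-1)) = -2*(4 - f) = -8 + 2*f)
35 + ((b(-2, 5)*V(3))*3)*x(2*1) = 35 + ((-2*5²*1)*3)*(-8 + 2*(2*1)) = 35 + ((-2*25*1)*3)*(-8 + 2*2) = 35 + (-50*1*3)*(-8 + 4) = 35 - 50*3*(-4) = 35 - 150*(-4) = 35 + 600 = 635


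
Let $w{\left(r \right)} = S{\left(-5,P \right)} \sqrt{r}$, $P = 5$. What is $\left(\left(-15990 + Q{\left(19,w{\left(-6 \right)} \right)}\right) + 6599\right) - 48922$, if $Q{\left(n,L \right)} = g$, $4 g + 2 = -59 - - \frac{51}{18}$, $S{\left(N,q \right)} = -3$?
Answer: $- \frac{1399861}{24} \approx -58328.0$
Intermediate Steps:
$w{\left(r \right)} = - 3 \sqrt{r}$
$g = - \frac{349}{24}$ ($g = - \frac{1}{2} + \frac{-59 - - \frac{51}{18}}{4} = - \frac{1}{2} + \frac{-59 - \left(-51\right) \frac{1}{18}}{4} = - \frac{1}{2} + \frac{-59 - - \frac{17}{6}}{4} = - \frac{1}{2} + \frac{-59 + \frac{17}{6}}{4} = - \frac{1}{2} + \frac{1}{4} \left(- \frac{337}{6}\right) = - \frac{1}{2} - \frac{337}{24} = - \frac{349}{24} \approx -14.542$)
$Q{\left(n,L \right)} = - \frac{349}{24}$
$\left(\left(-15990 + Q{\left(19,w{\left(-6 \right)} \right)}\right) + 6599\right) - 48922 = \left(\left(-15990 - \frac{349}{24}\right) + 6599\right) - 48922 = \left(- \frac{384109}{24} + 6599\right) - 48922 = - \frac{225733}{24} - 48922 = - \frac{1399861}{24}$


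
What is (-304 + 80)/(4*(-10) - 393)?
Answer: 224/433 ≈ 0.51732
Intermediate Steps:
(-304 + 80)/(4*(-10) - 393) = -224/(-40 - 393) = -224/(-433) = -224*(-1/433) = 224/433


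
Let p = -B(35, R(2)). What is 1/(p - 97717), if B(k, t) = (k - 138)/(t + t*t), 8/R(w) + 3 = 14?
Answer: -152/14840521 ≈ -1.0242e-5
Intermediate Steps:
R(w) = 8/11 (R(w) = 8/(-3 + 14) = 8/11)
B(k, t) = (-138 + k)/(t + t²)
p = 12463/152 (p = -(-138 + 35)/(8/11*(1 + 8/11)) = -11*(-103)/(8*19/11) = -11*11*(-103)/(8*19) = -1*(-12463/152) = 12463/152 ≈ 81.993)
1/(p - 97717) = 1/(12463/152 - 97717) = 1/(-14840521/152) = -152/14840521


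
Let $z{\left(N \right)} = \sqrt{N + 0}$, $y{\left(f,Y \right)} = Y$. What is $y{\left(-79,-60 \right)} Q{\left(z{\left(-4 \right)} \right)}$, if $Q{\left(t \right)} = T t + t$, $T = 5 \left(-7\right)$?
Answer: $4080 i \approx 4080.0 i$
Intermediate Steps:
$z{\left(N \right)} = \sqrt{N}$
$T = -35$
$Q{\left(t \right)} = - 34 t$ ($Q{\left(t \right)} = - 35 t + t = - 34 t$)
$y{\left(-79,-60 \right)} Q{\left(z{\left(-4 \right)} \right)} = - 60 \left(- 34 \sqrt{-4}\right) = - 60 \left(- 34 \cdot 2 i\right) = - 60 \left(- 68 i\right) = 4080 i$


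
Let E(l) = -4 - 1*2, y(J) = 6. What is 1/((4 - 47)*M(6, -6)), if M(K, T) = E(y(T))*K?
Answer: 1/1548 ≈ 0.00064600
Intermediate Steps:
E(l) = -6 (E(l) = -4 - 2 = -6)
M(K, T) = -6*K
1/((4 - 47)*M(6, -6)) = 1/((4 - 47)*(-6*6)) = 1/(-43*(-36)) = 1/1548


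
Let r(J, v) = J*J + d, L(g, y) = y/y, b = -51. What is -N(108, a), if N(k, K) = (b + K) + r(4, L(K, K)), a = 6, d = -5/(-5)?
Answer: 28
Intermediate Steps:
d = 1 (d = -5*(-⅕) = 1)
L(g, y) = 1
r(J, v) = 1 + J² (r(J, v) = J*J + 1 = J² + 1 = 1 + J²)
N(k, K) = -34 + K (N(k, K) = (-51 + K) + (1 + 4²) = (-51 + K) + (1 + 16) = (-51 + K) + 17 = -34 + K)
-N(108, a) = -(-34 + 6) = -1*(-28) = 28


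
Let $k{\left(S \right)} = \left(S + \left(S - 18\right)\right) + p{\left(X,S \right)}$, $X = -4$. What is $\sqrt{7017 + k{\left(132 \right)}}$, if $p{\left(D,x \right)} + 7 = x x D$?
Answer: $2 i \sqrt{15610} \approx 249.88 i$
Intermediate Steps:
$p{\left(D,x \right)} = -7 + D x^{2}$ ($p{\left(D,x \right)} = -7 + x x D = -7 + x^{2} D = -7 + D x^{2}$)
$k{\left(S \right)} = -25 - 4 S^{2} + 2 S$ ($k{\left(S \right)} = \left(S + \left(S - 18\right)\right) - \left(7 + 4 S^{2}\right) = \left(S + \left(-18 + S\right)\right) - \left(7 + 4 S^{2}\right) = \left(-18 + 2 S\right) - \left(7 + 4 S^{2}\right) = -25 - 4 S^{2} + 2 S$)
$\sqrt{7017 + k{\left(132 \right)}} = \sqrt{7017 - \left(-239 + 69696\right)} = \sqrt{7017 - 69457} = \sqrt{-62440} = 2 i \sqrt{15610}$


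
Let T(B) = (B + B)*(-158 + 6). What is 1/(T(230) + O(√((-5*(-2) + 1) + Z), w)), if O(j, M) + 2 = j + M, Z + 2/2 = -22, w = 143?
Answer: -69779/4869108853 - 2*I*√3/4869108853 ≈ -1.4331e-5 - 7.1145e-10*I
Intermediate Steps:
Z = -23 (Z = -1 - 22 = -23)
O(j, M) = -2 + M + j (O(j, M) = -2 + (j + M) = -2 + (M + j) = -2 + M + j)
T(B) = -304*B (T(B) = (2*B)*(-152) = -304*B)
1/(T(230) + O(√((-5*(-2) + 1) + Z), w)) = 1/(-304*230 + (-2 + 143 + √((-5*(-2) + 1) - 23))) = 1/(-69920 + (-2 + 143 + √((10 + 1) - 23))) = 1/(-69920 + (-2 + 143 + √(11 - 23))) = 1/(-69920 + (-2 + 143 + √(-12))) = 1/(-69920 + (-2 + 143 + 2*I*√3)) = 1/(-69920 + (141 + 2*I*√3)) = 1/(-69779 + 2*I*√3)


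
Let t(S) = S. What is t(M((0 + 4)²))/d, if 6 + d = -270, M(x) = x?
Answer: -4/69 ≈ -0.057971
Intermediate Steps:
d = -276 (d = -6 - 270 = -276)
t(M((0 + 4)²))/d = (0 + 4)²/(-276) = 4²*(-1/276) = 16*(-1/276) = -4/69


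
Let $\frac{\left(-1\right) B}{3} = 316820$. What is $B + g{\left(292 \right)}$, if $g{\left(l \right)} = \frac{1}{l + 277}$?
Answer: $- \frac{540811739}{569} \approx -9.5046 \cdot 10^{5}$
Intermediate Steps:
$B = -950460$ ($B = \left(-3\right) 316820 = -950460$)
$g{\left(l \right)} = \frac{1}{277 + l}$
$B + g{\left(292 \right)} = -950460 + \frac{1}{277 + 292} = -950460 + \frac{1}{569} = - \frac{540811739}{569}$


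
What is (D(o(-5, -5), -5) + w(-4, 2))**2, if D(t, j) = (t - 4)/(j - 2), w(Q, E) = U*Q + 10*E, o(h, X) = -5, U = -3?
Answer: 54289/49 ≈ 1107.9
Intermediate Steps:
w(Q, E) = -3*Q + 10*E
D(t, j) = (-4 + t)/(-2 + j)
(D(o(-5, -5), -5) + w(-4, 2))**2 = ((-4 - 5)/(-2 - 5) + (-3*(-4) + 10*2))**2 = (-9/(-7) + (12 + 20))**2 = (-1/7*(-9) + 32)**2 = (9/7 + 32)**2 = (233/7)**2 = 54289/49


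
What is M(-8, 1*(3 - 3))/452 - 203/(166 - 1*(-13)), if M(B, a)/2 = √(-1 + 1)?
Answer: -203/179 ≈ -1.1341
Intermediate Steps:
M(B, a) = 0 (M(B, a) = 2*√(-1 + 1) = 2*√0 = 2*0 = 0)
M(-8, 1*(3 - 3))/452 - 203/(166 - 1*(-13)) = 0/452 - 203/(166 - 1*(-13)) = 0*(1/452) - 203/(166 + 13) = 0 - 203/179 = -203/179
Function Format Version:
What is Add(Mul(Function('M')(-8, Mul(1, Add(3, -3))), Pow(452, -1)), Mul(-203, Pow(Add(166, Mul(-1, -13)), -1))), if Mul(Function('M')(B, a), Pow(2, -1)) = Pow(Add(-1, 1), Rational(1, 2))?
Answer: Rational(-203, 179) ≈ -1.1341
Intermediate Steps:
Function('M')(B, a) = 0 (Function('M')(B, a) = Mul(2, Pow(Add(-1, 1), Rational(1, 2))) = Mul(2, Pow(0, Rational(1, 2))) = Mul(2, 0) = 0)
Add(Mul(Function('M')(-8, Mul(1, Add(3, -3))), Pow(452, -1)), Mul(-203, Pow(Add(166, Mul(-1, -13)), -1))) = Add(Mul(0, Pow(452, -1)), Mul(-203, Pow(Add(166, Mul(-1, -13)), -1))) = Add(Mul(0, Rational(1, 452)), Mul(-203, Pow(Add(166, 13), -1))) = Add(0, Mul(-203, Pow(179, -1))) = Add(0, Mul(-203, Rational(1, 179))) = Add(0, Rational(-203, 179)) = Rational(-203, 179)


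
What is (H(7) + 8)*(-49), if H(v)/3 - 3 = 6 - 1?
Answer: -1568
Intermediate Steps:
H(v) = 24 (H(v) = 9 + 3*(6 - 1) = 9 + 3*5 = 9 + 15 = 24)
(H(7) + 8)*(-49) = (24 + 8)*(-49) = 32*(-49) = -1568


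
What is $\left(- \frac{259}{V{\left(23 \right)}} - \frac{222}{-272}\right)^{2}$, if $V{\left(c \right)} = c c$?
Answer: $\frac{552015025}{5175939136} \approx 0.10665$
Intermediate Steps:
$V{\left(c \right)} = c^{2}$
$\left(- \frac{259}{V{\left(23 \right)}} - \frac{222}{-272}\right)^{2} = \left(- \frac{259}{23^{2}} - \frac{222}{-272}\right)^{2} = \left(- \frac{259}{529} - - \frac{111}{136}\right)^{2} = \left(\left(-259\right) \frac{1}{529} + \frac{111}{136}\right)^{2} = \left(- \frac{259}{529} + \frac{111}{136}\right)^{2} = \left(\frac{23495}{71944}\right)^{2} = \frac{552015025}{5175939136}$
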